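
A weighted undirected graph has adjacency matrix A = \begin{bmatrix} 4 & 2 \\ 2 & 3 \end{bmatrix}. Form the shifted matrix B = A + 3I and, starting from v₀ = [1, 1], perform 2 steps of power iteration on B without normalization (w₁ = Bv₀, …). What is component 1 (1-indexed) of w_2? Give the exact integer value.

B = A + 3I has rows (7, 2); (2, 6)
w1 = Bv₀ = (7·1 + 2·1; 2·1 + 6·1) = (9, 8)
w2 = Bw1 = (7·9 + 2·8; 2·9 + 6·8) = (79, 66)
Requested component of w2: 79

79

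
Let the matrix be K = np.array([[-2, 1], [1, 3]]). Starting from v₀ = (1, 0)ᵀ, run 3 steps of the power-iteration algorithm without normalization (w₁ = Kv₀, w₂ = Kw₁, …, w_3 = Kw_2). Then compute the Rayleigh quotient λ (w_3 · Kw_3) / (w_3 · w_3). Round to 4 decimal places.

-0.7862

w1 = Kv₀ = ((-2)·1 + 1·0; 1·1 + 3·0) = (-2, 1)
w2 = Kw1 = ((-2)·(-2) + 1·1; 1·(-2) + 3·1) = (5, 1)
w3 = Kw2 = (-9, 8)
Kw3 = (26, 15)
w3·Kw3 = (-9)·26 + 8·15 = -114; w3·w3 = (-9)·(-9) + 8·8 = 145
λ ≈ -114/145 = -0.7862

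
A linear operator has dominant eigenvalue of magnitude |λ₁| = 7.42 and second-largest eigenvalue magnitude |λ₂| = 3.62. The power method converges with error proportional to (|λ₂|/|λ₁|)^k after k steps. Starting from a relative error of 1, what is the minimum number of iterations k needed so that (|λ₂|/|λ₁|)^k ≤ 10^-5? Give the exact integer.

|λ₂/λ₁| = 3.62/7.42 = 0.48787
Need k ≥ ln(10^-5) / ln(0.48787) = -11.5129 / -0.7177 ≈ 16.041
Smallest integer k satisfying the bound: 17

17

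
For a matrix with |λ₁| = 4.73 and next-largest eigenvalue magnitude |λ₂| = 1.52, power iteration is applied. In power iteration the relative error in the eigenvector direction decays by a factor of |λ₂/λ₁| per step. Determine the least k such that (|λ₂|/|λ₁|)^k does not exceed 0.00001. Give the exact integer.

11

|λ₂/λ₁| = 1.52/4.73 = 0.32135
Need k ≥ ln(0.00001) / ln(0.32135) = -11.5129 / -1.1352 ≈ 10.142
Smallest integer k satisfying the bound: 11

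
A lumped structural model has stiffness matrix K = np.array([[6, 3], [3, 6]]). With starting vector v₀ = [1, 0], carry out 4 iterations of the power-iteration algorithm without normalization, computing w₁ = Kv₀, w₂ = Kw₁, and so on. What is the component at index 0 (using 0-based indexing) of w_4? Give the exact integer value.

w1 = Kv₀ = (6, 3)
w2 = Kw1 = (45, 36)
w3 = Kw2 = (378, 351)
w4 = Kw3 = (3321, 3240)
The requested component of w4 is 3321.

3321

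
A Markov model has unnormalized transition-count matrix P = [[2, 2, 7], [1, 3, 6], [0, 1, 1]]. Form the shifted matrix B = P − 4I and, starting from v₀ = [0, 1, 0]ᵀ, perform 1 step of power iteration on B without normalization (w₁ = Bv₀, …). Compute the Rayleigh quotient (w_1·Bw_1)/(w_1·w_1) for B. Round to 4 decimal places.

B = P − 4I has rows (-2, 2, 7); (1, -1, 6); (0, 1, -3)
w1 = Bv₀ = (2, -1, 1)
Bw1 = (1, 9, -4)
w1·Bw1 = -11; w1·w1 = 6; μ ≈ -11/6 = -1.8333

-1.8333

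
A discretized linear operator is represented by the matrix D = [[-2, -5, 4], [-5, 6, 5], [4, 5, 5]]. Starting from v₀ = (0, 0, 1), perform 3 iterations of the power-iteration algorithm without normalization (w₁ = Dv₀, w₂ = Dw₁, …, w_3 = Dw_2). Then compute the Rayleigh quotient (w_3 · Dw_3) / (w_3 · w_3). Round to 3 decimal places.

w1 = Dv₀ = (4, 5, 5)
w2 = Dw1 = (-13, 35, 66)
w3 = Dw2 = (115, 605, 453)
Dw3 = (-1443, 5320, 5750)
w3·Dw3 = 115·(-1443) + 605·5320 + 453·5750 = 5657405; w3·w3 = 115·115 + 605·605 + 453·453 = 584459
λ ≈ 5657405/584459 = 9.680

9.680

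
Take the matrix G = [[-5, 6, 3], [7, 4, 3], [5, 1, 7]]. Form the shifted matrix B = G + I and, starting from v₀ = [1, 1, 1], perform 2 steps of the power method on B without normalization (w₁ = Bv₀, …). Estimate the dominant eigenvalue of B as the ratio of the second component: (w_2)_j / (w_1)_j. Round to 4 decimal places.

B = G + I has rows (-4, 6, 3); (7, 5, 3); (5, 1, 8)
w1 = Bv₀ = ((-4)·1 + 6·1 + 3·1; 7·1 + 5·1 + 3·1; 5·1 + 1·1 + 8·1) = (5, 15, 14)
w2 = Bw1 = ((-4)·5 + 6·15 + 3·14; 7·5 + 5·15 + 3·14; 5·5 + 1·15 + 8·14) = (112, 152, 152)
Ratio: 152/15 = 10.1333

10.1333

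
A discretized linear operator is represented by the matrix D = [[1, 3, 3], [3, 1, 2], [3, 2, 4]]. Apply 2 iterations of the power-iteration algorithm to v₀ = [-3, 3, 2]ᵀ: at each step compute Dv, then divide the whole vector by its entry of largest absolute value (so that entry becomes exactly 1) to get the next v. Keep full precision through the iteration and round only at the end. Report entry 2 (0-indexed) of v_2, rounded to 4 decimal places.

1.0000

Dv0 = (12.00000, -2.00000, 5.00000); divide by 12.00000 → v1 = (1.00000, -0.16667, 0.41667)
Dv1 = (1.75000, 3.66667, 4.33333); divide by 4.33333 → v2 = (0.40385, 0.84615, 1.00000)
Requested entry of v2: 52/52 = 1.0000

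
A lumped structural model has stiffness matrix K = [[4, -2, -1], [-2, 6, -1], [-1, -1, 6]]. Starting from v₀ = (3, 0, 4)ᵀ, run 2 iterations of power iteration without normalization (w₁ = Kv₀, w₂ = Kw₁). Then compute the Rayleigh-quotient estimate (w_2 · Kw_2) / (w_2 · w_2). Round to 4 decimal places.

λ ≈ 7.0093

w1 = Kv₀ = (4·3 + (-2)·0 + (-1)·4; (-2)·3 + 6·0 + (-1)·4; (-1)·3 + (-1)·0 + 6·4) = (8, -10, 21)
w2 = Kw1 = (4·8 + (-2)·(-10) + (-1)·21; (-2)·8 + 6·(-10) + (-1)·21; (-1)·8 + (-1)·(-10) + 6·21) = (31, -97, 128)
Kw2 = (190, -772, 834)
w2·Kw2 = 31·190 + (-97)·(-772) + 128·834 = 187526; w2·w2 = 31·31 + (-97)·(-97) + 128·128 = 26754
λ ≈ 187526/26754 = 7.0093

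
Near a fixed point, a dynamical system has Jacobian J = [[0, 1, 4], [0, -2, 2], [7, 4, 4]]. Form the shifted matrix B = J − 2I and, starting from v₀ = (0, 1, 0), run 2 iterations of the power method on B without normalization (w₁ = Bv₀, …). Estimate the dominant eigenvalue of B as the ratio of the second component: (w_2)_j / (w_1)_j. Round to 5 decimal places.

B = J − 2I has rows (-2, 1, 4); (0, -4, 2); (7, 4, 2)
w1 = Bv₀ = ((-2)·0 + 1·1 + 4·0; 0·0 + (-4)·1 + 2·0; 7·0 + 4·1 + 2·0) = (1, -4, 4)
w2 = Bw1 = ((-2)·1 + 1·(-4) + 4·4; 0·1 + (-4)·(-4) + 2·4; 7·1 + 4·(-4) + 2·4) = (10, 24, -1)
Ratio: 24/-4 = -6.00000

-6.00000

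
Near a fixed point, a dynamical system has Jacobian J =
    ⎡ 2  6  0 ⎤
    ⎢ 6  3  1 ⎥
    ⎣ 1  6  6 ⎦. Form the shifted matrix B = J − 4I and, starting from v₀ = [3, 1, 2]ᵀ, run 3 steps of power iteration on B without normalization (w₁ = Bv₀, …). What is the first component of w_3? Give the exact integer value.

B = J − 4I has rows (-2, 6, 0); (6, -1, 1); (1, 6, 2)
w1 = Bv₀ = ((-2)·3 + 6·1 + 0·2; 6·3 + (-1)·1 + 1·2; 1·3 + 6·1 + 2·2) = (0, 19, 13)
w2 = Bw1 = ((-2)·0 + 6·19 + 0·13; 6·0 + (-1)·19 + 1·13; 1·0 + 6·19 + 2·13) = (114, -6, 140)
w3 = Bw2 = (-264, 830, 358)
Requested component of w3: -264

-264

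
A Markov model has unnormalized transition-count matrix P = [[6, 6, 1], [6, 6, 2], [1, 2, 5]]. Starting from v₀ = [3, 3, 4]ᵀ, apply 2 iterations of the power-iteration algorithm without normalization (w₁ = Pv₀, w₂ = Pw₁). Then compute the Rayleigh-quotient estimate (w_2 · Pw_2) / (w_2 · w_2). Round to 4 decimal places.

λ ≈ 12.5604

w1 = Pv₀ = (6·3 + 6·3 + 1·4; 6·3 + 6·3 + 2·4; 1·3 + 2·3 + 5·4) = (40, 44, 29)
w2 = Pw1 = (6·40 + 6·44 + 1·29; 6·40 + 6·44 + 2·29; 1·40 + 2·44 + 5·29) = (533, 562, 273)
Pw2 = (6843, 7116, 3022)
w2·Pw2 = 533·6843 + 562·7116 + 273·3022 = 8471517; w2·w2 = 533·533 + 562·562 + 273·273 = 674462
λ ≈ 8471517/674462 = 12.5604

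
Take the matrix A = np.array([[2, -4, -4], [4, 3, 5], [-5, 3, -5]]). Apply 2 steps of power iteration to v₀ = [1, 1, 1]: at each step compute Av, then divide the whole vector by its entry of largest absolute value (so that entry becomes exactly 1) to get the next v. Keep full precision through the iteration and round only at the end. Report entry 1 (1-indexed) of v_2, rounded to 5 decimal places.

Av0 = (-6.000000, 12.000000, -7.000000); divide by 12.000000 → v1 = (-0.500000, 1.000000, -0.583333)
Av1 = (-2.666667, -1.916667, 8.416667); divide by 8.416667 → v2 = (-0.316832, -0.227723, 1.000000)
Requested entry of v2: -32/101 = -0.31683

-0.31683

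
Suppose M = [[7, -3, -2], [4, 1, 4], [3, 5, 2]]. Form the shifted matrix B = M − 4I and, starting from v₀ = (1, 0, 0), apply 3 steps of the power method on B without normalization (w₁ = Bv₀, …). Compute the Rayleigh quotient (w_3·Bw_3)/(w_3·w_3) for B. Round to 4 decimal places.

B = M − 4I has rows (3, -3, -2); (4, -3, 4); (3, 5, -2)
w1 = Bv₀ = (3·1 + (-3)·0 + (-2)·0; 4·1 + (-3)·0 + 4·0; 3·1 + 5·0 + (-2)·0) = (3, 4, 3)
w2 = Bw1 = (3·3 + (-3)·4 + (-2)·3; 4·3 + (-3)·4 + 4·3; 3·3 + 5·4 + (-2)·3) = (-9, 12, 23)
w3 = Bw2 = (-109, 20, -13)
Bw3 = (-361, -548, -201)
w3·Bw3 = 31002; w3·w3 = 12450; μ ≈ 31002/12450 = 2.4901

2.4901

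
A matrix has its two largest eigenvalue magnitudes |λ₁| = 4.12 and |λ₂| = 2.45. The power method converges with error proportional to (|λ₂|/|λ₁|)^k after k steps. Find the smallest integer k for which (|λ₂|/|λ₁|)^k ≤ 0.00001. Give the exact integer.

|λ₂/λ₁| = 2.45/4.12 = 0.59466
Need k ≥ ln(0.00001) / ln(0.59466) = -11.5129 / -0.5198 ≈ 22.150
Smallest integer k satisfying the bound: 23

23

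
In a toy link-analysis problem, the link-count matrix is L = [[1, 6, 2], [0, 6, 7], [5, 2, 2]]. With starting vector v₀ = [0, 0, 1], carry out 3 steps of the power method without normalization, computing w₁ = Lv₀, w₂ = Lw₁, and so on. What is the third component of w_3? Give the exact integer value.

408

w1 = Lv₀ = (1·0 + 6·0 + 2·1; 0·0 + 6·0 + 7·1; 5·0 + 2·0 + 2·1) = (2, 7, 2)
w2 = Lw1 = (1·2 + 6·7 + 2·2; 0·2 + 6·7 + 7·2; 5·2 + 2·7 + 2·2) = (48, 56, 28)
w3 = Lw2 = (440, 532, 408)
The requested component of w3 is 408.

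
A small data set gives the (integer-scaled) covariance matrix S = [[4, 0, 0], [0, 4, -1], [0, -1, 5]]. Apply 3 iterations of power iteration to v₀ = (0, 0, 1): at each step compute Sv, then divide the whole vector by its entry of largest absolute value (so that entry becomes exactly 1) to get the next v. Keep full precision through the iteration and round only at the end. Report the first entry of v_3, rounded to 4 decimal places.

Sv0 = (0.00000, -1.00000, 5.00000); divide by 5.00000 → v1 = (0.00000, -0.20000, 1.00000)
Sv1 = (0.00000, -1.80000, 5.20000); divide by 5.20000 → v2 = (0.00000, -0.34615, 1.00000)
Sv2 = (0.00000, -2.38462, 5.34615); divide by 5.34615 → v3 = (0.00000, -0.44604, 1.00000)
Requested entry of v3: 0/139 = 0.0000

0.0000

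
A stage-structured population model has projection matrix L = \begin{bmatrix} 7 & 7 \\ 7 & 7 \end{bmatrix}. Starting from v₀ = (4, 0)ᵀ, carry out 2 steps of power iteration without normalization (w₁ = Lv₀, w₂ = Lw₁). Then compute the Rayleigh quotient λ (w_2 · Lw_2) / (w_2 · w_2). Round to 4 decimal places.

w1 = Lv₀ = (7·4 + 7·0; 7·4 + 7·0) = (28, 28)
w2 = Lw1 = (7·28 + 7·28; 7·28 + 7·28) = (392, 392)
Lw2 = (5488, 5488)
w2·Lw2 = 392·5488 + 392·5488 = 4302592; w2·w2 = 392·392 + 392·392 = 307328
λ ≈ 4302592/307328 = 14.0000

14.0000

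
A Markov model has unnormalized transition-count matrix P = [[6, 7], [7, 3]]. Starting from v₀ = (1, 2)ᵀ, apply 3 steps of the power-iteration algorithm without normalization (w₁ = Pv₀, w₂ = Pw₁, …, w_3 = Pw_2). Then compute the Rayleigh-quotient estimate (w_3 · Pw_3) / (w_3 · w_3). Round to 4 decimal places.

11.6585

w1 = Pv₀ = (6·1 + 7·2; 7·1 + 3·2) = (20, 13)
w2 = Pw1 = (6·20 + 7·13; 7·20 + 3·13) = (211, 179)
w3 = Pw2 = (2519, 2014)
Pw3 = (29212, 23675)
w3·Pw3 = 2519·29212 + 2014·23675 = 121266478; w3·w3 = 2519·2519 + 2014·2014 = 10401557
λ ≈ 121266478/10401557 = 11.6585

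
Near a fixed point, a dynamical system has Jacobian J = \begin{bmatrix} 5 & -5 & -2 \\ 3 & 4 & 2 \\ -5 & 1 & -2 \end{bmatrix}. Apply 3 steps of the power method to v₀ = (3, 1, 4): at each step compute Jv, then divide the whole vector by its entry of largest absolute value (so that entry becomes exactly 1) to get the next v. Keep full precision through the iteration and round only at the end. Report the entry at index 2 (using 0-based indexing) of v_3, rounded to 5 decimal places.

Jv0 = (2.000000, 21.000000, -22.000000); divide by -22.000000 → v1 = (-0.090909, -0.954545, 1.000000)
Jv1 = (2.318182, -2.090909, -2.500000); divide by -2.500000 → v2 = (-0.927273, 0.836364, 1.000000)
Jv2 = (-10.818182, 2.563636, 3.472727); divide by -10.818182 → v3 = (1.000000, -0.236975, -0.321008)
Requested entry of v3: 191/-595 = -0.32101

-0.32101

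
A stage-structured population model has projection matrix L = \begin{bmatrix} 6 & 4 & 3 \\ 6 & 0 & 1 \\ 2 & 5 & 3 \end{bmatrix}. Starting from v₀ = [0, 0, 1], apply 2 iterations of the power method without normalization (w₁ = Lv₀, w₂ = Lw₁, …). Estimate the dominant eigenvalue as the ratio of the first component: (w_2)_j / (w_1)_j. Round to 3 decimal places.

w1 = Lv₀ = (6·0 + 4·0 + 3·1; 6·0 + 0·0 + 1·1; 2·0 + 5·0 + 3·1) = (3, 1, 3)
w2 = Lw1 = (6·3 + 4·1 + 3·3; 6·3 + 0·1 + 1·3; 2·3 + 5·1 + 3·3) = (31, 21, 20)
Ratio at component: 31 / 3 = 10.333

10.333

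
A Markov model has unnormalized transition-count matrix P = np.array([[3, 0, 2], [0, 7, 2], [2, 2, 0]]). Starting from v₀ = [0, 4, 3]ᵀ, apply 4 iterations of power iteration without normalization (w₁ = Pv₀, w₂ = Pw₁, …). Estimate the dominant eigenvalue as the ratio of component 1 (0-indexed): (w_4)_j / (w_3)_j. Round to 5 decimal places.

7.59443

w1 = Pv₀ = (6, 34, 8)
w2 = Pw1 = (34, 254, 80)
w3 = Pw2 = (262, 1938, 576)
w4 = Pw3 = (1938, 14718, 4400)
Ratio at component: 14718 / 1938 = 7.59443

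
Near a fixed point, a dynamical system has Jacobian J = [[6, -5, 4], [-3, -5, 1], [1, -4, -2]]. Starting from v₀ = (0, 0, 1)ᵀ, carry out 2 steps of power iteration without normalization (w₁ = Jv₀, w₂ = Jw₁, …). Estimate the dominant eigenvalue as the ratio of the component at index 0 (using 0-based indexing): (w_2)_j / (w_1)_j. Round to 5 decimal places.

2.75000

w1 = Jv₀ = (4, 1, -2)
w2 = Jw1 = (11, -19, 4)
Ratio at component: 11 / 4 = 2.75000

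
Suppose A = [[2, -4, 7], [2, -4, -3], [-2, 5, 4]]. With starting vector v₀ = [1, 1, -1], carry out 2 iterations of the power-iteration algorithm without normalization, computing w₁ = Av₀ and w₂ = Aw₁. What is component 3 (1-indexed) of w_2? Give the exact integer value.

w1 = Av₀ = (-9, 1, -1)
w2 = Aw1 = (-29, -19, 19)
The requested component of w2 is 19.

19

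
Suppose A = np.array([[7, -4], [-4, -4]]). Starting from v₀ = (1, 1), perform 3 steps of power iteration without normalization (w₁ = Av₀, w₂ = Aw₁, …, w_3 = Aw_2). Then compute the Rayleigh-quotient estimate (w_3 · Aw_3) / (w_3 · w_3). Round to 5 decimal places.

λ ≈ 5.48111

w1 = Av₀ = (7·1 + (-4)·1; (-4)·1 + (-4)·1) = (3, -8)
w2 = Aw1 = (7·3 + (-4)·(-8); (-4)·3 + (-4)·(-8)) = (53, 20)
w3 = Aw2 = (291, -292)
Aw3 = (3205, 4)
w3·Aw3 = 291·3205 + (-292)·4 = 931487; w3·w3 = 291·291 + (-292)·(-292) = 169945
λ ≈ 931487/169945 = 5.48111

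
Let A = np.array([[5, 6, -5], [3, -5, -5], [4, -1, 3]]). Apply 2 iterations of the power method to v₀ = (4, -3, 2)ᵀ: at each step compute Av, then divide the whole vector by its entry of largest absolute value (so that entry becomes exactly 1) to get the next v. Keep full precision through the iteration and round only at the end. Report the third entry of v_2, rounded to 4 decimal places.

Av0 = (-8.00000, 17.00000, 25.00000); divide by 25.00000 → v1 = (-0.32000, 0.68000, 1.00000)
Av1 = (-2.52000, -9.36000, 1.04000); divide by -9.36000 → v2 = (0.26923, 1.00000, -0.11111)
Requested entry of v2: 26/-234 = -0.1111

-0.1111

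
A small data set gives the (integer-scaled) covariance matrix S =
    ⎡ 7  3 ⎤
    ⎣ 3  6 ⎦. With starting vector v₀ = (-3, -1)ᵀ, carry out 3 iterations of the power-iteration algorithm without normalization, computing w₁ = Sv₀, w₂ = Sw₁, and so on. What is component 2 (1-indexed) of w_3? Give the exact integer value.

-1611

w1 = Sv₀ = (-24, -15)
w2 = Sw1 = (-213, -162)
w3 = Sw2 = (-1977, -1611)
The requested component of w3 is -1611.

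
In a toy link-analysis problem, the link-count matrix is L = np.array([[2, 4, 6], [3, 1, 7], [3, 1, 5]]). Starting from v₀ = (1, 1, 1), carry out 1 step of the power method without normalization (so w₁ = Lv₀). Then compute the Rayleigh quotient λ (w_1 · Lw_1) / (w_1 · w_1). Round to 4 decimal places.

w1 = Lv₀ = (2·1 + 4·1 + 6·1; 3·1 + 1·1 + 7·1; 3·1 + 1·1 + 5·1) = (12, 11, 9)
Lw1 = (122, 110, 92)
w1·Lw1 = 12·122 + 11·110 + 9·92 = 3502; w1·w1 = 12·12 + 11·11 + 9·9 = 346
λ ≈ 3502/346 = 10.1214

λ ≈ 10.1214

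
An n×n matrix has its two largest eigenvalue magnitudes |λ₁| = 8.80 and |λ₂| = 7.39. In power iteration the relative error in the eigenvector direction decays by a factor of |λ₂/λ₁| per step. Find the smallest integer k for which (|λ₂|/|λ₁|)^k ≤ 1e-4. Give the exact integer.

|λ₂/λ₁| = 7.39/8.80 = 0.83977
Need k ≥ ln(1e-4) / ln(0.83977) = -9.2103 / -0.1746 ≈ 52.744
Smallest integer k satisfying the bound: 53

53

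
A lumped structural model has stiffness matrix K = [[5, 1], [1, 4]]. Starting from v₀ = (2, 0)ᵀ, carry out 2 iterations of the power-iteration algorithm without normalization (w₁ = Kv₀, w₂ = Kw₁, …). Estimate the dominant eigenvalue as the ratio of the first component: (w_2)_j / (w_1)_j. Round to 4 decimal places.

w1 = Kv₀ = (5·2 + 1·0; 1·2 + 4·0) = (10, 2)
w2 = Kw1 = (5·10 + 1·2; 1·10 + 4·2) = (52, 18)
Ratio at component: 52 / 10 = 5.2000

λ ≈ 5.2000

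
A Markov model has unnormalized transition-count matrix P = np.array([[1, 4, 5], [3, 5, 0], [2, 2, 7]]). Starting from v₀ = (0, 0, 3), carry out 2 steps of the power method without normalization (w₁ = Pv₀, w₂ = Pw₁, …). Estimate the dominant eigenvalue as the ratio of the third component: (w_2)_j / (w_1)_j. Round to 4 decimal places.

w1 = Pv₀ = (1·0 + 4·0 + 5·3; 3·0 + 5·0 + 0·3; 2·0 + 2·0 + 7·3) = (15, 0, 21)
w2 = Pw1 = (1·15 + 4·0 + 5·21; 3·15 + 5·0 + 0·21; 2·15 + 2·0 + 7·21) = (120, 45, 177)
Ratio at component: 177 / 21 = 8.4286

8.4286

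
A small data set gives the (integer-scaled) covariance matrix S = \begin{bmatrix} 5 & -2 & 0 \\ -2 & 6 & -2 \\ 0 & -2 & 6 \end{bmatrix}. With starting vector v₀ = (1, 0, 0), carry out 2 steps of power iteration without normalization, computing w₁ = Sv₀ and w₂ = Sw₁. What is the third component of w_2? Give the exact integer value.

4

w1 = Sv₀ = (5·1 + (-2)·0 + 0·0; (-2)·1 + 6·0 + (-2)·0; 0·1 + (-2)·0 + 6·0) = (5, -2, 0)
w2 = Sw1 = (5·5 + (-2)·(-2) + 0·0; (-2)·5 + 6·(-2) + (-2)·0; 0·5 + (-2)·(-2) + 6·0) = (29, -22, 4)
The requested component of w2 is 4.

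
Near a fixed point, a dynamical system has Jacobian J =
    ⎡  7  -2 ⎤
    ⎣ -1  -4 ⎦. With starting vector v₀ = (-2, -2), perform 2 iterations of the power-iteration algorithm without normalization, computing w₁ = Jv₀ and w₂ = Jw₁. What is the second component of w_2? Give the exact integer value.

-30

w1 = Jv₀ = (7·(-2) + (-2)·(-2); (-1)·(-2) + (-4)·(-2)) = (-10, 10)
w2 = Jw1 = (7·(-10) + (-2)·10; (-1)·(-10) + (-4)·10) = (-90, -30)
The requested component of w2 is -30.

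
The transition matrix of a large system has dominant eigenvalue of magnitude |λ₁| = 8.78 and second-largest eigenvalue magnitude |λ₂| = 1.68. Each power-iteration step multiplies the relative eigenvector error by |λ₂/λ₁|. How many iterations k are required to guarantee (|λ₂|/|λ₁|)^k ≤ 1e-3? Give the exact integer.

|λ₂/λ₁| = 1.68/8.78 = 0.19134
Need k ≥ ln(1e-3) / ln(0.19134) = -6.9078 / -1.6537 ≈ 4.177
Smallest integer k satisfying the bound: 5

5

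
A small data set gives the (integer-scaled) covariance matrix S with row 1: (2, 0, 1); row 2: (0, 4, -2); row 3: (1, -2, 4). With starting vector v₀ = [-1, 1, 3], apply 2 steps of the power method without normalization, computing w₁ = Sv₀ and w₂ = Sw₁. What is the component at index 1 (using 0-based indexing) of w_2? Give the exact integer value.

w1 = Sv₀ = (1, -2, 9)
w2 = Sw1 = (11, -26, 41)
The requested component of w2 is -26.

-26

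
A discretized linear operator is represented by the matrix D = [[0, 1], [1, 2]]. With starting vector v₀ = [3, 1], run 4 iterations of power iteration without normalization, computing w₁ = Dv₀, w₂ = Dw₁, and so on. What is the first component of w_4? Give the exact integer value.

27

w1 = Dv₀ = (1, 5)
w2 = Dw1 = (5, 11)
w3 = Dw2 = (11, 27)
w4 = Dw3 = (27, 65)
The requested component of w4 is 27.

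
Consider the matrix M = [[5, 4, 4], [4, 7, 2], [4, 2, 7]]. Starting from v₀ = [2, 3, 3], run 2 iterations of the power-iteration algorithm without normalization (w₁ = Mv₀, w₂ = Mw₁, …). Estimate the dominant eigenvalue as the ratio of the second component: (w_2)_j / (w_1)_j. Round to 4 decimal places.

w1 = Mv₀ = (34, 35, 35)
w2 = Mw1 = (450, 451, 451)
Ratio at component: 451 / 35 = 12.8857

12.8857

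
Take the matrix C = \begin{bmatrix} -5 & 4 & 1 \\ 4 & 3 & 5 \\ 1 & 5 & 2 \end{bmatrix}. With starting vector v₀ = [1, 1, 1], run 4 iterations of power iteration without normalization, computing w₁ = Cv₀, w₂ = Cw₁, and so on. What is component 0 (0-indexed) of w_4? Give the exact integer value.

3416

w1 = Cv₀ = ((-5)·1 + 4·1 + 1·1; 4·1 + 3·1 + 5·1; 1·1 + 5·1 + 2·1) = (0, 12, 8)
w2 = Cw1 = ((-5)·0 + 4·12 + 1·8; 4·0 + 3·12 + 5·8; 1·0 + 5·12 + 2·8) = (56, 76, 76)
w3 = Cw2 = (100, 832, 588)
w4 = Cw3 = (3416, 5836, 5436)
The requested component of w4 is 3416.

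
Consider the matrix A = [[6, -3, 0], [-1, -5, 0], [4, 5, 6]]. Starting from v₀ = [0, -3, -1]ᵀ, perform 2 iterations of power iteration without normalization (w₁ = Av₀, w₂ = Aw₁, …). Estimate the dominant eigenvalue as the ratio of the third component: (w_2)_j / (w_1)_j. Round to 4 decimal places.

0.7143

w1 = Av₀ = (6·0 + (-3)·(-3) + 0·(-1); (-1)·0 + (-5)·(-3) + 0·(-1); 4·0 + 5·(-3) + 6·(-1)) = (9, 15, -21)
w2 = Aw1 = (6·9 + (-3)·15 + 0·(-21); (-1)·9 + (-5)·15 + 0·(-21); 4·9 + 5·15 + 6·(-21)) = (9, -84, -15)
Ratio at component: -15 / -21 = 0.7143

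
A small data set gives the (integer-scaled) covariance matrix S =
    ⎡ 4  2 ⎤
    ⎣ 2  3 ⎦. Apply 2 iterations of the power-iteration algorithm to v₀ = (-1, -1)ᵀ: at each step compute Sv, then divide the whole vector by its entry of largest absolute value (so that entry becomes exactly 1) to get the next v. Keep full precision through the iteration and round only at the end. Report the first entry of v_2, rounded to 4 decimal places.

1.0000

Sv0 = (-6.00000, -5.00000); divide by -6.00000 → v1 = (1.00000, 0.83333)
Sv1 = (5.66667, 4.50000); divide by 5.66667 → v2 = (1.00000, 0.79412)
Requested entry of v2: -34/-34 = 1.0000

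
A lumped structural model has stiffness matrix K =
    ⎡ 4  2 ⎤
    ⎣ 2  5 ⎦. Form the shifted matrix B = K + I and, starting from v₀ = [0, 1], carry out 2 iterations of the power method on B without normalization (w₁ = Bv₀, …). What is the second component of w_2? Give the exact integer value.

40

B = K + I has rows (5, 2); (2, 6)
w1 = Bv₀ = (5·0 + 2·1; 2·0 + 6·1) = (2, 6)
w2 = Bw1 = (5·2 + 2·6; 2·2 + 6·6) = (22, 40)
Requested component of w2: 40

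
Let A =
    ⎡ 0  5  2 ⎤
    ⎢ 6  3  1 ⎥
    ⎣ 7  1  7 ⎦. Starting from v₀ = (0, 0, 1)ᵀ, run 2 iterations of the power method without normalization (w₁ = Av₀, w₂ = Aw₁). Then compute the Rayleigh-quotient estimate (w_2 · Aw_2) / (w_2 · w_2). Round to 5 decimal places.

9.81218

w1 = Av₀ = (0·0 + 5·0 + 2·1; 6·0 + 3·0 + 1·1; 7·0 + 1·0 + 7·1) = (2, 1, 7)
w2 = Aw1 = (0·2 + 5·1 + 2·7; 6·2 + 3·1 + 1·7; 7·2 + 1·1 + 7·7) = (19, 22, 64)
Aw2 = (238, 244, 603)
w2·Aw2 = 19·238 + 22·244 + 64·603 = 48482; w2·w2 = 19·19 + 22·22 + 64·64 = 4941
λ ≈ 48482/4941 = 9.81218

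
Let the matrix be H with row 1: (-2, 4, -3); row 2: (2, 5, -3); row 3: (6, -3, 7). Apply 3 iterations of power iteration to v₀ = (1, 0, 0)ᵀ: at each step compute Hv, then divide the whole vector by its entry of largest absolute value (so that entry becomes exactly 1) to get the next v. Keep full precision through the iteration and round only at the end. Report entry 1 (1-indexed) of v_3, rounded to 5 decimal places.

Hv0 = (-2.000000, 2.000000, 6.000000); divide by 6.000000 → v1 = (-0.333333, 0.333333, 1.000000)
Hv1 = (-1.000000, -2.000000, 4.000000); divide by 4.000000 → v2 = (-0.250000, -0.500000, 1.000000)
Hv2 = (-4.500000, -6.000000, 7.000000); divide by 7.000000 → v3 = (-0.642857, -0.857143, 1.000000)
Requested entry of v3: -108/168 = -0.64286

-0.64286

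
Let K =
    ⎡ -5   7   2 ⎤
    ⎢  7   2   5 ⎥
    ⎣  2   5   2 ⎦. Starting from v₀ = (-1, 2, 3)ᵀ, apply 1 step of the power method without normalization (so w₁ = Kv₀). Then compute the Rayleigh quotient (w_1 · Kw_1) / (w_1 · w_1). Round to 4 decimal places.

w1 = Kv₀ = (25, 12, 14)
Kw1 = (-13, 269, 138)
w1·Kw1 = 25·(-13) + 12·269 + 14·138 = 4835; w1·w1 = 25·25 + 12·12 + 14·14 = 965
λ ≈ 4835/965 = 5.0104

λ ≈ 5.0104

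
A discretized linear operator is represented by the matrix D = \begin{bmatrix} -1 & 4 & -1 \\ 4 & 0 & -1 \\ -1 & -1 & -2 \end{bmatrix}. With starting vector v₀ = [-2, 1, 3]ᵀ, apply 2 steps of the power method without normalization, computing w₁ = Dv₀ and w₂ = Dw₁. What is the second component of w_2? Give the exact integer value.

17

w1 = Dv₀ = (3, -11, -5)
w2 = Dw1 = (-42, 17, 18)
The requested component of w2 is 17.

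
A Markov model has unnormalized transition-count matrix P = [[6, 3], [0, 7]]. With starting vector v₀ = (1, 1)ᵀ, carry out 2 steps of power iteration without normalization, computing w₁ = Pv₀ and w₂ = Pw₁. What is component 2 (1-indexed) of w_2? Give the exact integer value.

w1 = Pv₀ = (6·1 + 3·1; 0·1 + 7·1) = (9, 7)
w2 = Pw1 = (6·9 + 3·7; 0·9 + 7·7) = (75, 49)
The requested component of w2 is 49.

49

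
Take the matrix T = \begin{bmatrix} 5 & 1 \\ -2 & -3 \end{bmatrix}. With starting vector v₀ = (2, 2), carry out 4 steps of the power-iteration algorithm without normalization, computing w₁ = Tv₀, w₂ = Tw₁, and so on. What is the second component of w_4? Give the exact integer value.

-158

w1 = Tv₀ = (5·2 + 1·2; (-2)·2 + (-3)·2) = (12, -10)
w2 = Tw1 = (5·12 + 1·(-10); (-2)·12 + (-3)·(-10)) = (50, 6)
w3 = Tw2 = (256, -118)
w4 = Tw3 = (1162, -158)
The requested component of w4 is -158.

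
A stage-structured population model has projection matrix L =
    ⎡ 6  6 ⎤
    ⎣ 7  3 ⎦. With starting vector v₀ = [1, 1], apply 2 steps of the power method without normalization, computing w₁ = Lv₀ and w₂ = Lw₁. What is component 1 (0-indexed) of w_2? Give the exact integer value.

w1 = Lv₀ = (12, 10)
w2 = Lw1 = (132, 114)
The requested component of w2 is 114.

114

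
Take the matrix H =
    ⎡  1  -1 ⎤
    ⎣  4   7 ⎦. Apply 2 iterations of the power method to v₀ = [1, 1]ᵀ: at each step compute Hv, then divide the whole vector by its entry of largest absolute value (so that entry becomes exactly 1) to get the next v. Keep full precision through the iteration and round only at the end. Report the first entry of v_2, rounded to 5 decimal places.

-0.14286

Hv0 = (0.000000, 11.000000); divide by 11.000000 → v1 = (0.000000, 1.000000)
Hv1 = (-1.000000, 7.000000); divide by 7.000000 → v2 = (-0.142857, 1.000000)
Requested entry of v2: -11/77 = -0.14286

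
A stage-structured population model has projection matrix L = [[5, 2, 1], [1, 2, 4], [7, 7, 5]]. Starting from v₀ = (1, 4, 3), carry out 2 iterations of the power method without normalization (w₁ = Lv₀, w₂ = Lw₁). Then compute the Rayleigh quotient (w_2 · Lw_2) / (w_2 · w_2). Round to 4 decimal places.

λ ≈ 10.8508

w1 = Lv₀ = (5·1 + 2·4 + 1·3; 1·1 + 2·4 + 4·3; 7·1 + 7·4 + 5·3) = (16, 21, 50)
w2 = Lw1 = (5·16 + 2·21 + 1·50; 1·16 + 2·21 + 4·50; 7·16 + 7·21 + 5·50) = (172, 258, 509)
Lw2 = (1885, 2724, 5555)
w2·Lw2 = 172·1885 + 258·2724 + 509·5555 = 3854507; w2·w2 = 172·172 + 258·258 + 509·509 = 355229
λ ≈ 3854507/355229 = 10.8508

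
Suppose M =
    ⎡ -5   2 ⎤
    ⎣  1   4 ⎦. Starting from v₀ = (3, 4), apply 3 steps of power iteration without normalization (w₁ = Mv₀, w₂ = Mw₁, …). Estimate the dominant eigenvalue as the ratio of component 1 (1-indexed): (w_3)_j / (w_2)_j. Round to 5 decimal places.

w1 = Mv₀ = ((-5)·3 + 2·4; 1·3 + 4·4) = (-7, 19)
w2 = Mw1 = ((-5)·(-7) + 2·19; 1·(-7) + 4·19) = (73, 69)
w3 = Mw2 = (-227, 349)
Ratio at component: -227 / 73 = -3.10959

λ ≈ -3.10959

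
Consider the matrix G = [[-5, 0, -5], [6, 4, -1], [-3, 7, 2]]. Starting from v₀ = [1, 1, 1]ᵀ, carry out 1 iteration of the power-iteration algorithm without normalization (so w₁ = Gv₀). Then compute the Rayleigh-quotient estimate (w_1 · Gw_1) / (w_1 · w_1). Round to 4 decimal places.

w1 = Gv₀ = (-10, 9, 6)
Gw1 = (20, -30, 105)
w1·Gw1 = (-10)·20 + 9·(-30) + 6·105 = 160; w1·w1 = (-10)·(-10) + 9·9 + 6·6 = 217
λ ≈ 160/217 = 0.7373

λ ≈ 0.7373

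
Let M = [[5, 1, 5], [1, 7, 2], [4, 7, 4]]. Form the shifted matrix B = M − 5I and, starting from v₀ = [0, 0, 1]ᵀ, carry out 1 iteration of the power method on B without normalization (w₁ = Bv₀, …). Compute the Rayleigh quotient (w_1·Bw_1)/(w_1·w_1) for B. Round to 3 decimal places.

-1.200

B = M − 5I has rows (0, 1, 5); (1, 2, 2); (4, 7, -1)
w1 = Bv₀ = (0·0 + 1·0 + 5·1; 1·0 + 2·0 + 2·1; 4·0 + 7·0 + (-1)·1) = (5, 2, -1)
Bw1 = (-3, 7, 35)
w1·Bw1 = -36; w1·w1 = 30; μ ≈ -36/30 = -1.200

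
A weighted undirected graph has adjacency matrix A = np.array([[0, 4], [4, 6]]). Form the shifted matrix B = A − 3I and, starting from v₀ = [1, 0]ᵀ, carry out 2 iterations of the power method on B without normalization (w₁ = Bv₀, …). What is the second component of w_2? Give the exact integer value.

0

B = A − 3I has rows (-3, 4); (4, 3)
w1 = Bv₀ = (-3, 4)
w2 = Bw1 = (25, 0)
Requested component of w2: 0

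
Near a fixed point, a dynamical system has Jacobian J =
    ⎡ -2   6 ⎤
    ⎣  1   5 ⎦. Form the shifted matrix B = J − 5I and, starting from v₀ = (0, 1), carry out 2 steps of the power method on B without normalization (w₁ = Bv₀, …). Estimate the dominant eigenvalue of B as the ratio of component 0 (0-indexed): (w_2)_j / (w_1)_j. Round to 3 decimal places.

-7.000

B = J − 5I has rows (-7, 6); (1, 0)
w1 = Bv₀ = (6, 0)
w2 = Bw1 = (-42, 6)
Ratio: -42/6 = -7.000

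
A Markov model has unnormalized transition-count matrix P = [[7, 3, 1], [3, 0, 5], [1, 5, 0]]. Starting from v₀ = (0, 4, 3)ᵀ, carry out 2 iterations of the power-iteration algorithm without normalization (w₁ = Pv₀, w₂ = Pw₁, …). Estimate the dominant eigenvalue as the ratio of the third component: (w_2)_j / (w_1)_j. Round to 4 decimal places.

w1 = Pv₀ = (15, 15, 20)
w2 = Pw1 = (170, 145, 90)
Ratio at component: 90 / 20 = 4.5000

4.5000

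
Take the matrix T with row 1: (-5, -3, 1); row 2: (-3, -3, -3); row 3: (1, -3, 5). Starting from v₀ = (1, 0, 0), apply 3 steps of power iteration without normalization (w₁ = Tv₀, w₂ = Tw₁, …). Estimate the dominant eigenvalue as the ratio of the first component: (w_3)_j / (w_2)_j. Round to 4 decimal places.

-6.5429

w1 = Tv₀ = ((-5)·1 + (-3)·0 + 1·0; (-3)·1 + (-3)·0 + (-3)·0; 1·1 + (-3)·0 + 5·0) = (-5, -3, 1)
w2 = Tw1 = ((-5)·(-5) + (-3)·(-3) + 1·1; (-3)·(-5) + (-3)·(-3) + (-3)·1; 1·(-5) + (-3)·(-3) + 5·1) = (35, 21, 9)
w3 = Tw2 = (-229, -195, 17)
Ratio at component: -229 / 35 = -6.5429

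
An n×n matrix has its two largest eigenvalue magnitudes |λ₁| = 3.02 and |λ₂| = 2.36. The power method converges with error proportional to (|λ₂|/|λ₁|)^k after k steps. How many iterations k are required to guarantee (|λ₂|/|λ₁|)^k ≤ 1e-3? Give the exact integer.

|λ₂/λ₁| = 2.36/3.02 = 0.78146
Need k ≥ ln(1e-3) / ln(0.78146) = -6.9078 / -0.2466 ≈ 28.013
Smallest integer k satisfying the bound: 29

29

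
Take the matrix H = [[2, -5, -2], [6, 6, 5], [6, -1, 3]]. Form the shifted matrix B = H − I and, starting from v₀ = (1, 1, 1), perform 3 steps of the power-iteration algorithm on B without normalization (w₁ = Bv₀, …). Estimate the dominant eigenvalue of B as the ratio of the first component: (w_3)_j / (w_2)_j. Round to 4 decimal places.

B = H − I has rows (1, -5, -2); (6, 5, 5); (6, -1, 2)
w1 = Bv₀ = (-6, 16, 7)
w2 = Bw1 = (-100, 79, -38)
w3 = Bw2 = (-419, -395, -755)
Ratio: -419/-100 = 4.1900

μ ≈ 4.1900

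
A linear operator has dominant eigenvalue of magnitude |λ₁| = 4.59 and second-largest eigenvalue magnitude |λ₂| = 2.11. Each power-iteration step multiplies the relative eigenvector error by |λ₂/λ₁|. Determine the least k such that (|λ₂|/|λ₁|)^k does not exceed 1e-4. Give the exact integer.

|λ₂/λ₁| = 2.11/4.59 = 0.45969
Need k ≥ ln(1e-4) / ln(0.45969) = -9.2103 / -0.7772 ≈ 11.851
Smallest integer k satisfying the bound: 12

12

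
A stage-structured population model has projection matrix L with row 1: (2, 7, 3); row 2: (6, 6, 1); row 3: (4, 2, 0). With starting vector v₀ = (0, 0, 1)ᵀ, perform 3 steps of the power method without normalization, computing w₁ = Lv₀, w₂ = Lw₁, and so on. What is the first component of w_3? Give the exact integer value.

w1 = Lv₀ = (3, 1, 0)
w2 = Lw1 = (13, 24, 14)
w3 = Lw2 = (236, 236, 100)
The requested component of w3 is 236.

236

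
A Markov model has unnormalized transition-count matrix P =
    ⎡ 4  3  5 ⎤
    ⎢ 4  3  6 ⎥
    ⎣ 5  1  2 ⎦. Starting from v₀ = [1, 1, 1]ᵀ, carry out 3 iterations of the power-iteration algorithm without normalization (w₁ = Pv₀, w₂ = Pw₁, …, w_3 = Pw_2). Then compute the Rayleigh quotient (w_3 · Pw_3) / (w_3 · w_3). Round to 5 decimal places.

10.68643

w1 = Pv₀ = (12, 13, 8)
w2 = Pw1 = (127, 135, 89)
w3 = Pw2 = (1358, 1447, 948)
Pw3 = (14513, 15461, 10133)
w3·Pw3 = 1358·14513 + 1447·15461 + 948·10133 = 51686805; w3·w3 = 1358·1358 + 1447·1447 + 948·948 = 4836677
λ ≈ 51686805/4836677 = 10.68643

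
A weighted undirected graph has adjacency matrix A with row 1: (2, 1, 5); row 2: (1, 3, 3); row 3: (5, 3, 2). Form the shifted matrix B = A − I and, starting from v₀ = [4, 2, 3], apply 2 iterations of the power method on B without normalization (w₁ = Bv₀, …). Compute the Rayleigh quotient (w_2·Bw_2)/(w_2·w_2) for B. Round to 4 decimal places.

μ ≈ 7.4670

B = A − I has rows (1, 1, 5); (1, 2, 3); (5, 3, 1)
w1 = Bv₀ = (1·4 + 1·2 + 5·3; 1·4 + 2·2 + 3·3; 5·4 + 3·2 + 1·3) = (21, 17, 29)
w2 = Bw1 = (1·21 + 1·17 + 5·29; 1·21 + 2·17 + 3·29; 5·21 + 3·17 + 1·29) = (183, 142, 185)
Bw2 = (1250, 1022, 1526)
w2·Bw2 = 656184; w2·w2 = 87878; μ ≈ 656184/87878 = 7.4670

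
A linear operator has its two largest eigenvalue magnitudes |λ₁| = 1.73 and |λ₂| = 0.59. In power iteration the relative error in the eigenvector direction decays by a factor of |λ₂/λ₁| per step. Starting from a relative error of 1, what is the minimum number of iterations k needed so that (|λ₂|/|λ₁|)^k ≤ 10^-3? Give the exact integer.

7

|λ₂/λ₁| = 0.59/1.73 = 0.34104
Need k ≥ ln(10^-3) / ln(0.34104) = -6.9078 / -1.0758 ≈ 6.421
Smallest integer k satisfying the bound: 7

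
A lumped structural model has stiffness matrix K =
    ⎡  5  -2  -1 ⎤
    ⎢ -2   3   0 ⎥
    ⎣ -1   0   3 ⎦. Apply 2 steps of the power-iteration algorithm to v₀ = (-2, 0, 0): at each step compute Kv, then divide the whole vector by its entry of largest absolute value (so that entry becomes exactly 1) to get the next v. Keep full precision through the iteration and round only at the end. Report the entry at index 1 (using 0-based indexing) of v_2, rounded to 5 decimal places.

-0.53333

Kv0 = (-10.000000, 4.000000, 2.000000); divide by -10.000000 → v1 = (1.000000, -0.400000, -0.200000)
Kv1 = (6.000000, -3.200000, -1.600000); divide by 6.000000 → v2 = (1.000000, -0.533333, -0.266667)
Requested entry of v2: 32/-60 = -0.53333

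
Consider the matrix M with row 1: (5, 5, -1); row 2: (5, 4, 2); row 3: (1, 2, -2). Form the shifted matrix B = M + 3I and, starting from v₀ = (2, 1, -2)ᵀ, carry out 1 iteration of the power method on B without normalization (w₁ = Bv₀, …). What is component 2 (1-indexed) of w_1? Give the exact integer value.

B = M + 3I has rows (8, 5, -1); (5, 7, 2); (1, 2, 1)
w1 = Bv₀ = (8·2 + 5·1 + (-1)·(-2); 5·2 + 7·1 + 2·(-2); 1·2 + 2·1 + 1·(-2)) = (23, 13, 2)
Requested component of w1: 13

13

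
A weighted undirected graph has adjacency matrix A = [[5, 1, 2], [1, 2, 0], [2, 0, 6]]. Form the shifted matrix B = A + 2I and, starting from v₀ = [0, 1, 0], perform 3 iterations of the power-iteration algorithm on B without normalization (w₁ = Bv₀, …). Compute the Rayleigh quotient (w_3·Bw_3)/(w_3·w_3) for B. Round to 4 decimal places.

B = A + 2I has rows (7, 1, 2); (1, 4, 0); (2, 0, 8)
w1 = Bv₀ = (1, 4, 0)
w2 = Bw1 = (11, 17, 2)
w3 = Bw2 = (98, 79, 38)
Bw3 = (841, 414, 500)
w3·Bw3 = 134124; w3·w3 = 17289; μ ≈ 134124/17289 = 7.7578

7.7578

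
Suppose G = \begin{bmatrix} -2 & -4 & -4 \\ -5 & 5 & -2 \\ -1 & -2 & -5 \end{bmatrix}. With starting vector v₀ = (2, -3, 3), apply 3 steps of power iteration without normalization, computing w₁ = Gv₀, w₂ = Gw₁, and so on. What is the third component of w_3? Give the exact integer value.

w1 = Gv₀ = ((-2)·2 + (-4)·(-3) + (-4)·3; (-5)·2 + 5·(-3) + (-2)·3; (-1)·2 + (-2)·(-3) + (-5)·3) = (-4, -31, -11)
w2 = Gw1 = ((-2)·(-4) + (-4)·(-31) + (-4)·(-11); (-5)·(-4) + 5·(-31) + (-2)·(-11); (-1)·(-4) + (-2)·(-31) + (-5)·(-11)) = (176, -113, 121)
w3 = Gw2 = (-384, -1687, -555)
The requested component of w3 is -555.

-555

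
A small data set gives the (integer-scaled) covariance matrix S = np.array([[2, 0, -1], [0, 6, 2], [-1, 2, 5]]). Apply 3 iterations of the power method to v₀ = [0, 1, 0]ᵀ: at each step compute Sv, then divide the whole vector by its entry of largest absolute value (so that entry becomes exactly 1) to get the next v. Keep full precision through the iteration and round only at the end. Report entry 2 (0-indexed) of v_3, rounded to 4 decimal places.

0.6761

Sv0 = (0.00000, 6.00000, 2.00000); divide by 6.00000 → v1 = (0.00000, 1.00000, 0.33333)
Sv1 = (-0.33333, 6.66667, 3.66667); divide by 6.66667 → v2 = (-0.05000, 1.00000, 0.55000)
Sv2 = (-0.65000, 7.10000, 4.80000); divide by 7.10000 → v3 = (-0.09155, 1.00000, 0.67606)
Requested entry of v3: 192/284 = 0.6761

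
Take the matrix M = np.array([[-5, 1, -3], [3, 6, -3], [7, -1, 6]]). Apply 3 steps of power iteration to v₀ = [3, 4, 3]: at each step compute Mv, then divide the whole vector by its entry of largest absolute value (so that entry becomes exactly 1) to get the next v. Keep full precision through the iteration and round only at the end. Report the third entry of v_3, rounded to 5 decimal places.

1.00000

Mv0 = (-20.000000, 24.000000, 35.000000); divide by 35.000000 → v1 = (-0.571429, 0.685714, 1.000000)
Mv1 = (0.542857, -0.600000, 1.314286); divide by 1.314286 → v2 = (0.413043, -0.456522, 1.000000)
Mv2 = (-5.521739, -4.500000, 9.347826); divide by 9.347826 → v3 = (-0.590698, -0.481395, 1.000000)
Requested entry of v3: 430/430 = 1.00000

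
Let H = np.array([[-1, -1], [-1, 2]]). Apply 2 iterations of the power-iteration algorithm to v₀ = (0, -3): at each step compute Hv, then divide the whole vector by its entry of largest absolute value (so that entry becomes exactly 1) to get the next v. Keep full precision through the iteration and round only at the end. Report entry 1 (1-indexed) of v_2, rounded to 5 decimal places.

-0.20000

Hv0 = (3.000000, -6.000000); divide by -6.000000 → v1 = (-0.500000, 1.000000)
Hv1 = (-0.500000, 2.500000); divide by 2.500000 → v2 = (-0.200000, 1.000000)
Requested entry of v2: 3/-15 = -0.20000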